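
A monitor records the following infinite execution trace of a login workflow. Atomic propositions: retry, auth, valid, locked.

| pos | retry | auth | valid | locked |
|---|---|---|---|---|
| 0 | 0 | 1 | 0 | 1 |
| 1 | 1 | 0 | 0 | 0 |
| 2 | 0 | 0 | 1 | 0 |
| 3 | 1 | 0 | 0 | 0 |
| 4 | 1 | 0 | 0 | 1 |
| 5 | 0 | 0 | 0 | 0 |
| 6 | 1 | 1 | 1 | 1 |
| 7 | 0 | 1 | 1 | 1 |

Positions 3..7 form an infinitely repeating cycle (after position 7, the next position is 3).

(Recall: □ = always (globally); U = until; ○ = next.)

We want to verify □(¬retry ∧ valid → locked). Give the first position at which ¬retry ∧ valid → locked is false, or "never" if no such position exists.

2

Check ¬retry ∧ valid → locked at each position in order: 0 ✓, 1 ✓.
At position 2 the labels are {valid}, so ¬retry ∧ valid → locked is false there. This is the first violation.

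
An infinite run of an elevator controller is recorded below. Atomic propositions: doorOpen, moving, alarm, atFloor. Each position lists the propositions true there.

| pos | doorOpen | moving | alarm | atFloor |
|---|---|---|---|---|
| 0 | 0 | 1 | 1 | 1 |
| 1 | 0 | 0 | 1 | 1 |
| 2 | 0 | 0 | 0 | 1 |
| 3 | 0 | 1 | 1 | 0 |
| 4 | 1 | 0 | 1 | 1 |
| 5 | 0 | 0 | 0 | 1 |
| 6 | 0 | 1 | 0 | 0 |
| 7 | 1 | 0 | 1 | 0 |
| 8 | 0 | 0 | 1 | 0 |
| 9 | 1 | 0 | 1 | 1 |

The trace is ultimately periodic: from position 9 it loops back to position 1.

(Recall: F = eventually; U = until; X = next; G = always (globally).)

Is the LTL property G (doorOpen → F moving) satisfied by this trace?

doorOpen → F moving holds at every position 0..9, and those are all positions ever visited, so G (doorOpen → F moving) holds.
Positions where doorOpen holds: 4, 7, 9.
Check F moving at each: 4→ok, 7→ok, 9→ok.

Holds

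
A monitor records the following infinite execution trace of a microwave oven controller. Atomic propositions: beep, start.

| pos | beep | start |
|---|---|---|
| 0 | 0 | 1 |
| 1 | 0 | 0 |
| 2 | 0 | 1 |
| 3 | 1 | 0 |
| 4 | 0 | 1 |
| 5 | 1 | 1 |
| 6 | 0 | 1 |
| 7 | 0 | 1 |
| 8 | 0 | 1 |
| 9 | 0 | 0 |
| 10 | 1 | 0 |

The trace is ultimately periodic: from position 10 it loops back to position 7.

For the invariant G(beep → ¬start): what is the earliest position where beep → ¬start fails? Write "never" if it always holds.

Check beep → ¬start at each position in order: 0 ✓, 1 ✓, 2 ✓, 3 ✓, 4 ✓.
At position 5 the labels are {beep, start}, so beep → ¬start is false there. This is the first violation.

5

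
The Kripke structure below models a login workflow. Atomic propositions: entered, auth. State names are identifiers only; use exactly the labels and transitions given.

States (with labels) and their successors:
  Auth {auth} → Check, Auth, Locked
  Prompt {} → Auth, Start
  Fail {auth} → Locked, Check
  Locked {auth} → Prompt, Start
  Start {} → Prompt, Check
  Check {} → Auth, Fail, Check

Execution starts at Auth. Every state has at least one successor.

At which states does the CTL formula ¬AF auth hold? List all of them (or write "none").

{Prompt, Start, Check}

States satisfying auth: {Auth, Fail, Locked}.
States satisfying AF auth: {Auth, Fail, Locked}.
States satisfying ¬AF auth: {Prompt, Start, Check}.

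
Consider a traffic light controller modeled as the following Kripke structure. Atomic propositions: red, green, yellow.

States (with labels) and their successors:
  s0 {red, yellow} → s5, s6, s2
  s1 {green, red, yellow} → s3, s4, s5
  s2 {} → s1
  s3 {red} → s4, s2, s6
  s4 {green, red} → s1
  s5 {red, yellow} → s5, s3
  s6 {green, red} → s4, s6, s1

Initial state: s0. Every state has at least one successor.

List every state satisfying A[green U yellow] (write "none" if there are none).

{s0, s1, s4, s5}

States satisfying green: {s1, s4, s6}.
States satisfying yellow: {s0, s1, s5}.
States satisfying A[green U yellow]: {s0, s1, s4, s5}.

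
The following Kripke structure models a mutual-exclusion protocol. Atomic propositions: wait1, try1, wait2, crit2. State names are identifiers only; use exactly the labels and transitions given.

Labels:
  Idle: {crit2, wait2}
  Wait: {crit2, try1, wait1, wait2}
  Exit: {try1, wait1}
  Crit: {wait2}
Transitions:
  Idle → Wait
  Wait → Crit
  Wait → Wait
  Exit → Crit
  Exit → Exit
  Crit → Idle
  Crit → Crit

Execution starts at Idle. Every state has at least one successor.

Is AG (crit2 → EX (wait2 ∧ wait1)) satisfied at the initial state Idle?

Holds

States satisfying crit2 → EX (wait2 ∧ wait1): {Idle, Wait, Exit, Crit}.
States satisfying AG (crit2 → EX (wait2 ∧ wait1)): {Idle, Wait, Exit, Crit}.
Every state reachable from Idle satisfies crit2 → EX (wait2 ∧ wait1).
Idle ∈ Sat(AG (crit2 → EX (wait2 ∧ wait1))).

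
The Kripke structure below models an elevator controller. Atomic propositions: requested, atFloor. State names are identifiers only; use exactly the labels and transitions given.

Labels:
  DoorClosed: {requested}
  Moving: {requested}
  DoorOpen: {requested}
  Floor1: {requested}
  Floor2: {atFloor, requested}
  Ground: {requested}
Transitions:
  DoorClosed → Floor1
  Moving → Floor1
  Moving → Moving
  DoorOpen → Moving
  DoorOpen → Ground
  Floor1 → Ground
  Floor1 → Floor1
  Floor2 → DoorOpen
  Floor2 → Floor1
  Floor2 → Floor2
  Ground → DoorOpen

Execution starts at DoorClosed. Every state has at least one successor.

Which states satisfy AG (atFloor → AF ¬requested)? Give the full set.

{DoorClosed, Moving, DoorOpen, Floor1, Ground}

States satisfying atFloor → AF ¬requested: {DoorClosed, Moving, DoorOpen, Floor1, Ground}.
States satisfying AG (atFloor → AF ¬requested): {DoorClosed, Moving, DoorOpen, Floor1, Ground}.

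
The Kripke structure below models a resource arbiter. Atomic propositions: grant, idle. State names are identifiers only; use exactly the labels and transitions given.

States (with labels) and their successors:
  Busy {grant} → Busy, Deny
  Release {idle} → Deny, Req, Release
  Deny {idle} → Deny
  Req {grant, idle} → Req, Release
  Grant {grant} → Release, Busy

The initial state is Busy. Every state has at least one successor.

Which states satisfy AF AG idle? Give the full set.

States satisfying AG idle: {Release, Deny, Req}.
States satisfying AF AG idle: {Release, Deny, Req}.

{Release, Deny, Req}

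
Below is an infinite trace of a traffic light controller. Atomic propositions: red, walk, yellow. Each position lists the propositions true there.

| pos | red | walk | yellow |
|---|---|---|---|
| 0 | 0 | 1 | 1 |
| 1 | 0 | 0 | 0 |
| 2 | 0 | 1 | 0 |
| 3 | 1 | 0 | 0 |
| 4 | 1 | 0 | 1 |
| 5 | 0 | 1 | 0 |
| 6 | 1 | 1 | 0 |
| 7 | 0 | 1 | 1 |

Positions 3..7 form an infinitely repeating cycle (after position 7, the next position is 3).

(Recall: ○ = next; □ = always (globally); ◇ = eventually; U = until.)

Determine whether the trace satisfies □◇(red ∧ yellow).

◇(red ∧ yellow) holds at every position 0..7, and those are all positions ever visited, so □◇(red ∧ yellow) holds.

Satisfied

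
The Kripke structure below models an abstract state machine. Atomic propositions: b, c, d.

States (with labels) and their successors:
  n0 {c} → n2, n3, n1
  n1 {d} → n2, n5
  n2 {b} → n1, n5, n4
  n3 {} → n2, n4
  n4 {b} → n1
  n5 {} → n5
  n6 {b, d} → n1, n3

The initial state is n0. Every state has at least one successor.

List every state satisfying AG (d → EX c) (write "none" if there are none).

States satisfying d → EX c: {n0, n2, n3, n4, n5}.
States satisfying AG (d → EX c): {n5}.

{n5}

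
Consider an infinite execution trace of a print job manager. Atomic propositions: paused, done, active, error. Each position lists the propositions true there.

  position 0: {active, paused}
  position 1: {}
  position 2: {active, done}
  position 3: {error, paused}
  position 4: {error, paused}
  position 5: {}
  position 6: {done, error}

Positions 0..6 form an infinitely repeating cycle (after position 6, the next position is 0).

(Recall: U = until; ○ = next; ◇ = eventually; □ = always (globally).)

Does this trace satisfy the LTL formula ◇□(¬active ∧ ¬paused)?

Does not hold

□(¬active ∧ ¬paused) is false at every position 0..6, so it never becomes true and ◇□(¬active ∧ ¬paused) fails.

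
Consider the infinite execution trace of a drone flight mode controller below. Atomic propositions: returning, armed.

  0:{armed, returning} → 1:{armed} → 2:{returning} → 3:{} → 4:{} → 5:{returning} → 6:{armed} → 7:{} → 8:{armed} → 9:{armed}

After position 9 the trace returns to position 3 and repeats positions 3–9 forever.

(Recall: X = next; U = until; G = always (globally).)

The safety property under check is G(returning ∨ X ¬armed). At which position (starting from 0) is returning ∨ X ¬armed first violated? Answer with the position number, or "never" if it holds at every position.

7

Check returning ∨ X ¬armed at each position in order: 0 ✓, 1 ✓, 2 ✓, 3 ✓, 4 ✓, 5 ✓, 6 ✓.
At position 7 the labels are {} and the next position 8 has {armed}, so returning ∨ X ¬armed is false there. This is the first violation.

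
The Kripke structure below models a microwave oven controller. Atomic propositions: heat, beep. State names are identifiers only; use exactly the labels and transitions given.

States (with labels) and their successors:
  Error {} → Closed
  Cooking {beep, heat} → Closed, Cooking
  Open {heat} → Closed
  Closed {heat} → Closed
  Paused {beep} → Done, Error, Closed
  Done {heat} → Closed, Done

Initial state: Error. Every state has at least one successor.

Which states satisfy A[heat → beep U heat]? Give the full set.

States satisfying heat → beep: {Error, Cooking, Paused}.
States satisfying heat: {Cooking, Open, Closed, Done}.
States satisfying A[heat → beep U heat]: {Error, Cooking, Open, Closed, Paused, Done}.

{Error, Cooking, Open, Closed, Paused, Done}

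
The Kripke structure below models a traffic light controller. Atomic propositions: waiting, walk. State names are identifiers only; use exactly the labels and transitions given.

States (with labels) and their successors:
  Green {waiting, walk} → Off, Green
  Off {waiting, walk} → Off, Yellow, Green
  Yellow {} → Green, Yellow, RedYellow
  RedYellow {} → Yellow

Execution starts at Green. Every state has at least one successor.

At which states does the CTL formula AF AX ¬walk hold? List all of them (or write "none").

States satisfying AX ¬walk: {RedYellow}.
States satisfying AF AX ¬walk: {RedYellow}.

{RedYellow}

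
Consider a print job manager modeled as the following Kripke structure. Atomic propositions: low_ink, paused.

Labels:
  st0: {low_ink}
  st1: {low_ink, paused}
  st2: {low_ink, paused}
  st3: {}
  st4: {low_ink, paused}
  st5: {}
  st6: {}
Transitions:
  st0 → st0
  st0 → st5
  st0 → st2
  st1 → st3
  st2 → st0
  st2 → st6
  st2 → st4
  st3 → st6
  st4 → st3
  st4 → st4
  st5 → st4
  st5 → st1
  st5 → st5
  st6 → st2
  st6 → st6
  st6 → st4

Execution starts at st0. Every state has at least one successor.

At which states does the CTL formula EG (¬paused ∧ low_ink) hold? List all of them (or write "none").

{st0}

States satisfying ¬paused ∧ low_ink: {st0}.
States satisfying EG (¬paused ∧ low_ink): {st0}.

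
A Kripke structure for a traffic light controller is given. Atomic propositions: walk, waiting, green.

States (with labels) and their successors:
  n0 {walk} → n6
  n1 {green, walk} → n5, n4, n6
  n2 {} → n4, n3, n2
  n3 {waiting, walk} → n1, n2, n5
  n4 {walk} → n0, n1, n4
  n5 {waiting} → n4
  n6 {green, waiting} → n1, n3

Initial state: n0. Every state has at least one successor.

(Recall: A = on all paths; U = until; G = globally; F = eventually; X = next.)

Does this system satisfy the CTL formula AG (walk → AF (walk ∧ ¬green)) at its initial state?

Does not hold

States satisfying walk → AF (walk ∧ ¬green): {n0, n2, n3, n4, n5, n6}.
States satisfying AG (walk → AF (walk ∧ ¬green)): ∅.
n1 is reachable from n0 and violates walk → AF (walk ∧ ¬green), so AG fails at n0.
n0 ∉ Sat(AG (walk → AF (walk ∧ ¬green))).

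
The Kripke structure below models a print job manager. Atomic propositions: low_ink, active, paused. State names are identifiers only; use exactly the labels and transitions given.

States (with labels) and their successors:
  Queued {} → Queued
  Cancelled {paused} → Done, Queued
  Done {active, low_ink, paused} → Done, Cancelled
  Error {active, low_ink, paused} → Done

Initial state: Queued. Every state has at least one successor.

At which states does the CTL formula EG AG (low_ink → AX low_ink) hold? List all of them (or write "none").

States satisfying AG (low_ink → AX low_ink): {Queued}.
States satisfying EG AG (low_ink → AX low_ink): {Queued}.

{Queued}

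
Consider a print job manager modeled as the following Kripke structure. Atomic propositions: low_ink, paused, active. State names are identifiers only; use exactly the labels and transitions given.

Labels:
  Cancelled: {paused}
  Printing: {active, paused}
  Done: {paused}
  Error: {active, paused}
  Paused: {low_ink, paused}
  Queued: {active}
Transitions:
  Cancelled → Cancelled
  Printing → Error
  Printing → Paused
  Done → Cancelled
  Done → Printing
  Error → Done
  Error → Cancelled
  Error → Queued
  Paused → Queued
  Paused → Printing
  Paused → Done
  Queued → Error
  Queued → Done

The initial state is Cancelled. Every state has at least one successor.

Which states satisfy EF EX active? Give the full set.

States satisfying EX active: {Printing, Done, Error, Paused, Queued}.
States satisfying EF EX active: {Printing, Done, Error, Paused, Queued}.

{Printing, Done, Error, Paused, Queued}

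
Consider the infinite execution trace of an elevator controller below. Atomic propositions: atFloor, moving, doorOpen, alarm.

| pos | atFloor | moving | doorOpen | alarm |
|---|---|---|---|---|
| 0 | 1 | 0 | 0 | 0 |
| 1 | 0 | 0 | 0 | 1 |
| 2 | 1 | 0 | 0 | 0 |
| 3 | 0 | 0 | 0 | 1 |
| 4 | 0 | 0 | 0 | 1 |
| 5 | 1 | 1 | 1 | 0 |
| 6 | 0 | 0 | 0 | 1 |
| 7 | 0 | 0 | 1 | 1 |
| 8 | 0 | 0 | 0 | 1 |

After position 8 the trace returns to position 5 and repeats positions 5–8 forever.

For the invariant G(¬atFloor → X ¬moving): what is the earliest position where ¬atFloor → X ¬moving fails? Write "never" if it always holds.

Check ¬atFloor → X ¬moving at each position in order: 0 ✓, 1 ✓, 2 ✓, 3 ✓.
At position 4 the labels are {alarm} and the next position 5 has {atFloor, doorOpen, moving}, so ¬atFloor → X ¬moving is false there. This is the first violation.

4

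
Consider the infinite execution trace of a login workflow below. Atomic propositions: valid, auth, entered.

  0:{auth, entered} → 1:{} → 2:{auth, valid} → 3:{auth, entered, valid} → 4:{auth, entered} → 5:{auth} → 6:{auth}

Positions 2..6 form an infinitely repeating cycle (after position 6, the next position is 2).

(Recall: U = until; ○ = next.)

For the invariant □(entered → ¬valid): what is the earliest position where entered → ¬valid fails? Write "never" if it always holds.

3

Check entered → ¬valid at each position in order: 0 ✓, 1 ✓, 2 ✓.
At position 3 the labels are {auth, entered, valid}, so entered → ¬valid is false there. This is the first violation.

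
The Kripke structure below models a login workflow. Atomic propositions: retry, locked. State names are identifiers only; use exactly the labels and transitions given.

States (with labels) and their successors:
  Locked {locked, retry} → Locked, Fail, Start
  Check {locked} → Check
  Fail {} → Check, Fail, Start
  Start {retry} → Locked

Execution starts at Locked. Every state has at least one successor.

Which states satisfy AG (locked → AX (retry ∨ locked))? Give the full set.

{Check}

States satisfying locked → AX (retry ∨ locked): {Check, Fail, Start}.
States satisfying AG (locked → AX (retry ∨ locked)): {Check}.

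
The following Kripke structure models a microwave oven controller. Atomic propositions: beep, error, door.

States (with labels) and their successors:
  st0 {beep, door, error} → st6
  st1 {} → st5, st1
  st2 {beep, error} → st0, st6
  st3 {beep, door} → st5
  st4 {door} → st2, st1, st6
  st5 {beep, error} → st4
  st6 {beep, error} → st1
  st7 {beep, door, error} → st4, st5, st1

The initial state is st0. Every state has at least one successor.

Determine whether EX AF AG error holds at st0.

Violated

States satisfying AF AG error: ∅.
States satisfying EX AF AG error: ∅.
No suitable path/successor from st0 witnesses the formula.
st0 ∉ Sat(EX AF AG error).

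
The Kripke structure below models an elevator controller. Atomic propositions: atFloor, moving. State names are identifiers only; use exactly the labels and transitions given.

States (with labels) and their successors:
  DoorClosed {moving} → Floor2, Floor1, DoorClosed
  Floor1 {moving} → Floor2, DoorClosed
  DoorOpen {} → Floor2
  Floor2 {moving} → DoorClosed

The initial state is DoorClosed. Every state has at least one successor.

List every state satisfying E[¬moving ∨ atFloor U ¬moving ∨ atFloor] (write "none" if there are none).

{DoorOpen}

States satisfying ¬moving ∨ atFloor: {DoorOpen}.
States satisfying E[¬moving ∨ atFloor U ¬moving ∨ atFloor]: {DoorOpen}.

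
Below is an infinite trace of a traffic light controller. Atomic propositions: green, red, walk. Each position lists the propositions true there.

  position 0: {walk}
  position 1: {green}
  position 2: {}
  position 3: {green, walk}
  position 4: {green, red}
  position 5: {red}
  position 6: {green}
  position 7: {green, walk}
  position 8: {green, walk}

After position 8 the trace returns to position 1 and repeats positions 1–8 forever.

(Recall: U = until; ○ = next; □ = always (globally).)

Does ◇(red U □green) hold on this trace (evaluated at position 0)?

No

red U □green is false at every position 0..8, so it never becomes true and ◇(red U □green) fails.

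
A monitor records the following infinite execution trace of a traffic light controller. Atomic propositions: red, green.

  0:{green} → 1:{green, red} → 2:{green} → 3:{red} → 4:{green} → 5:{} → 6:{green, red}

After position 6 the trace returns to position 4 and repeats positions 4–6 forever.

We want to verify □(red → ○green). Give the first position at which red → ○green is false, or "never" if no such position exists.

red → ○green holds at every position 0..6, and those are all the positions the trace ever visits, so the invariant □(red → ○green) is never violated.

never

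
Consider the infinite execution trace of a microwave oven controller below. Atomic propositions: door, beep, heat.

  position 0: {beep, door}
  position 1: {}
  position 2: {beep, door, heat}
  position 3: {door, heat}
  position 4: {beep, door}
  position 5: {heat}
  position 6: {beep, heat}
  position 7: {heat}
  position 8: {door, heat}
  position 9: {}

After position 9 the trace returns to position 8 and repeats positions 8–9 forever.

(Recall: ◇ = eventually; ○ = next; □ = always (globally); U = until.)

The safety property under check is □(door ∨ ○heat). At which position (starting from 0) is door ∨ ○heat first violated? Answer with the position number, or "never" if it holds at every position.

door ∨ ○heat holds at every position 0..9, and those are all the positions the trace ever visits, so the invariant □(door ∨ ○heat) is never violated.

never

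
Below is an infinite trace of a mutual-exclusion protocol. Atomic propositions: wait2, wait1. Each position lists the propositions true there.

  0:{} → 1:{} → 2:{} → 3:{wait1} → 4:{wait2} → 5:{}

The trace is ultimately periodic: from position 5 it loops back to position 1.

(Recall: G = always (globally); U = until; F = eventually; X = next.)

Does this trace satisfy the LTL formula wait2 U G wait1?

Walking from position 0: at position 0, G wait1 has not yet held and wait2 fails, so wait2 U G wait1 is false.

Does not hold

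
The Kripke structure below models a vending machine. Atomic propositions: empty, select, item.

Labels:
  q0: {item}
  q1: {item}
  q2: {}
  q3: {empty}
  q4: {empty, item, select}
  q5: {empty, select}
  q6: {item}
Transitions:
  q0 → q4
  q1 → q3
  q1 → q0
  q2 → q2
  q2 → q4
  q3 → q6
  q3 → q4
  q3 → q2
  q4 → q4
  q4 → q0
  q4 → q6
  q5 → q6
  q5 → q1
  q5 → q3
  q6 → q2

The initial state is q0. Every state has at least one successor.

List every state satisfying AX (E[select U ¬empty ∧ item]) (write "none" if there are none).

{q0, q4}

States satisfying E[select U ¬empty ∧ item]: {q0, q1, q4, q5, q6}.
States satisfying AX (E[select U ¬empty ∧ item]): {q0, q4}.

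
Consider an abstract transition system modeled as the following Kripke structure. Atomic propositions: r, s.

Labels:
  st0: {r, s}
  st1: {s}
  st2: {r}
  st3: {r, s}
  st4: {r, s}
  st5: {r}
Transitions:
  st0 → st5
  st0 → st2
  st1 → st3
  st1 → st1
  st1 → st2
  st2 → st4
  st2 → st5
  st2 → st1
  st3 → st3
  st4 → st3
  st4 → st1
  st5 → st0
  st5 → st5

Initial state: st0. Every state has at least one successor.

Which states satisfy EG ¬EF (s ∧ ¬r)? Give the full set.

{st3}

States satisfying ¬EF (s ∧ ¬r): {st3}.
States satisfying EG ¬EF (s ∧ ¬r): {st3}.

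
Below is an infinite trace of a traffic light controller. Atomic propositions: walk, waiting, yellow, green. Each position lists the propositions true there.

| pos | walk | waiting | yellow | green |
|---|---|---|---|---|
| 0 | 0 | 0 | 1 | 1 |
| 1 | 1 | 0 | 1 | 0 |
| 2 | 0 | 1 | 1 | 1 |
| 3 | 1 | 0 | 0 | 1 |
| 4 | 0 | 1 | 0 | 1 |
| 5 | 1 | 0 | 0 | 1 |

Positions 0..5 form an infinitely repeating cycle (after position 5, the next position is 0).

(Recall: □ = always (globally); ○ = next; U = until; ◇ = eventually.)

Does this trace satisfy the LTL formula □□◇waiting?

Holds

□◇waiting holds at every position 0..5, and those are all positions ever visited, so □□◇waiting holds.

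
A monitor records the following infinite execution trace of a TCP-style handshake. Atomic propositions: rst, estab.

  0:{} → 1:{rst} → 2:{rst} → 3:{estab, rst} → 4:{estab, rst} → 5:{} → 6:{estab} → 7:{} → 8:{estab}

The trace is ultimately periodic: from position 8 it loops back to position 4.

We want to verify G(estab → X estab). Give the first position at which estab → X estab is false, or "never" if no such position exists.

Check estab → X estab at each position in order: 0 ✓, 1 ✓, 2 ✓, 3 ✓.
At position 4 the labels are {estab, rst} and the next position 5 has {}, so estab → X estab is false there. This is the first violation.

4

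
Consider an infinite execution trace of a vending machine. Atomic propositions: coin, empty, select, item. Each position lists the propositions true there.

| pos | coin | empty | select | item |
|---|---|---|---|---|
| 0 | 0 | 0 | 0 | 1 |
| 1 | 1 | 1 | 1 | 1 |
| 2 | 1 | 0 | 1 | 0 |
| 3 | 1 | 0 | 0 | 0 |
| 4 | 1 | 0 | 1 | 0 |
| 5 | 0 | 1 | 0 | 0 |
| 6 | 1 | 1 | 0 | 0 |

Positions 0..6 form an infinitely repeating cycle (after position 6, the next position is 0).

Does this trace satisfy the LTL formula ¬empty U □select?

No

Walking from position 0: at position 1, □select has not yet held and ¬empty fails, so ¬empty U □select is false.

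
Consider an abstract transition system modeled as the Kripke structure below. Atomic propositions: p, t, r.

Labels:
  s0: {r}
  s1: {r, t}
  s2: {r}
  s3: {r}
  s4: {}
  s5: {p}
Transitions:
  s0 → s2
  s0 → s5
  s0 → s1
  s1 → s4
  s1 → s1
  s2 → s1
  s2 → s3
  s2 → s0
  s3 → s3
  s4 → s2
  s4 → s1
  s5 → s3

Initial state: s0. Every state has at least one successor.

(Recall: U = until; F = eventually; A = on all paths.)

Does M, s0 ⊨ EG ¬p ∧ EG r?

States satisfying ¬p: {s0, s1, s2, s3, s4}.
States satisfying EG ¬p: {s0, s1, s2, s3, s4}.
States satisfying r: {s0, s1, s2, s3}.
States satisfying EG r: {s0, s1, s2, s3}.
States satisfying EG ¬p ∧ EG r: {s0, s1, s2, s3}.
s0 ∈ Sat(EG ¬p ∧ EG r).

Holds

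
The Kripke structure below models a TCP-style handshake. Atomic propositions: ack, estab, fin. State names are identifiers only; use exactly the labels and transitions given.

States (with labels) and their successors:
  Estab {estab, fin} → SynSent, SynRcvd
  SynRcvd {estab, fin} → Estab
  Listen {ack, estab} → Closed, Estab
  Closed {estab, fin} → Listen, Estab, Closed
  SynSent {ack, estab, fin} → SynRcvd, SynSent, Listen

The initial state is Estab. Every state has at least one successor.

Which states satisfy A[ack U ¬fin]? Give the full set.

{Listen}

States satisfying ack: {Listen, SynSent}.
States satisfying ¬fin: {Listen}.
States satisfying A[ack U ¬fin]: {Listen}.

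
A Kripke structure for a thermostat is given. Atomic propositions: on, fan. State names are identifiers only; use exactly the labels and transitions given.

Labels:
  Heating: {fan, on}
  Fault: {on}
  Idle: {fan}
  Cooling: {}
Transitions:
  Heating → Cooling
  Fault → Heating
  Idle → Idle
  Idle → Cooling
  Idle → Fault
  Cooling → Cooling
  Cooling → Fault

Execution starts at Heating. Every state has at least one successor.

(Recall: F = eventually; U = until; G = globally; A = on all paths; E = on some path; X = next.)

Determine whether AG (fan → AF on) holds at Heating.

Yes

States satisfying fan → AF on: {Heating, Fault, Cooling}.
States satisfying AG (fan → AF on): {Heating, Fault, Cooling}.
Every state reachable from Heating satisfies fan → AF on.
Heating ∈ Sat(AG (fan → AF on)).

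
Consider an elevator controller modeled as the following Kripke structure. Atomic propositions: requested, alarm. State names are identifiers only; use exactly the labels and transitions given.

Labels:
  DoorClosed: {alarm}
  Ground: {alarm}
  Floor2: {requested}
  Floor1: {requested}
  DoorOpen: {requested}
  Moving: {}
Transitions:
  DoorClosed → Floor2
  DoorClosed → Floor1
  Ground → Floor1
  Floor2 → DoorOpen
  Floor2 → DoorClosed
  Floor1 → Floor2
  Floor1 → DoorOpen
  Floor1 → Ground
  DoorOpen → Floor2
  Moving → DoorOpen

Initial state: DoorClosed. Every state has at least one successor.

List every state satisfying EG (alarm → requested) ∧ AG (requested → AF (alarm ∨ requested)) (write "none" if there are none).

States satisfying alarm → requested: {Floor2, Floor1, DoorOpen, Moving}.
States satisfying EG (alarm → requested): {Floor2, Floor1, DoorOpen, Moving}.
States satisfying requested → AF (alarm ∨ requested): {DoorClosed, Ground, Floor2, Floor1, DoorOpen, Moving}.
States satisfying AG (requested → AF (alarm ∨ requested)): {DoorClosed, Ground, Floor2, Floor1, DoorOpen, Moving}.
States satisfying EG (alarm → requested) ∧ AG (requested → AF (alarm ∨ requested)): {Floor2, Floor1, DoorOpen, Moving}.

{Floor2, Floor1, DoorOpen, Moving}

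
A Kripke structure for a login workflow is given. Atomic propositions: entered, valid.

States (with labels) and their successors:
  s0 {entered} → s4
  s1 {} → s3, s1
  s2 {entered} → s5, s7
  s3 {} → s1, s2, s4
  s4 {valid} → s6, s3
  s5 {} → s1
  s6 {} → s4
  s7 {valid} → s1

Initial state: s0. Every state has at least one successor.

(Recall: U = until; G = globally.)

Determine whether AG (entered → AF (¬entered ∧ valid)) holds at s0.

Violated

States satisfying entered → AF (¬entered ∧ valid): {s0, s1, s3, s4, s5, s6, s7}.
States satisfying AG (entered → AF (¬entered ∧ valid)): ∅.
s2 is reachable from s0 and violates entered → AF (¬entered ∧ valid), so AG fails at s0.
s0 ∉ Sat(AG (entered → AF (¬entered ∧ valid))).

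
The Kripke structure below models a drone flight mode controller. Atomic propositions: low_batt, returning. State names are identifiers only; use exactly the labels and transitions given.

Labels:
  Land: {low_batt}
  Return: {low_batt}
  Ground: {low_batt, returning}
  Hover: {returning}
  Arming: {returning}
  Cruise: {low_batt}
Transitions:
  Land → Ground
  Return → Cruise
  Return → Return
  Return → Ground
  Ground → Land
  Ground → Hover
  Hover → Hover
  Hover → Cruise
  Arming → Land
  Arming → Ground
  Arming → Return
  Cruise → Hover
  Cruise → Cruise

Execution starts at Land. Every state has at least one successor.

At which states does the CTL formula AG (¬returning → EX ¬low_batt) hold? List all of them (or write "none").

{Hover, Cruise}

States satisfying ¬returning → EX ¬low_batt: {Ground, Hover, Arming, Cruise}.
States satisfying AG (¬returning → EX ¬low_batt): {Hover, Cruise}.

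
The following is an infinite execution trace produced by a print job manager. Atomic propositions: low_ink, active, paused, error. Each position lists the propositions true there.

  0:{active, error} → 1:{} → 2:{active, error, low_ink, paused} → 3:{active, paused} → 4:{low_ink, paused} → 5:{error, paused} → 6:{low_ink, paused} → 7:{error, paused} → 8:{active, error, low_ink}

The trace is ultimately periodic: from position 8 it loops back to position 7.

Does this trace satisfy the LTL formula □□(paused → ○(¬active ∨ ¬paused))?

□(paused → ○(¬active ∨ ¬paused)) must hold at every position from 0 onward. It fails at position 0, so □□(paused → ○(¬active ∨ ¬paused)) is false.

Does not hold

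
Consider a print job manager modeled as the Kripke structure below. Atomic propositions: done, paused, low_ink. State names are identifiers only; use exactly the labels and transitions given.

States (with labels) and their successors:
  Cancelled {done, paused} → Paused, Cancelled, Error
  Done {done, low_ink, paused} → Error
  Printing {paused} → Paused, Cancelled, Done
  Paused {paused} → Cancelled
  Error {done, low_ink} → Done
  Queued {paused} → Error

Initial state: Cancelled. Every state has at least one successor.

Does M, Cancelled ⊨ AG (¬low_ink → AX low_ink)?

States satisfying ¬low_ink → AX low_ink: {Done, Error, Queued}.
States satisfying AG (¬low_ink → AX low_ink): {Done, Error, Queued}.
Cancelled is reachable from Cancelled and violates ¬low_ink → AX low_ink, so AG fails at Cancelled.
Cancelled ∉ Sat(AG (¬low_ink → AX low_ink)).

Does not hold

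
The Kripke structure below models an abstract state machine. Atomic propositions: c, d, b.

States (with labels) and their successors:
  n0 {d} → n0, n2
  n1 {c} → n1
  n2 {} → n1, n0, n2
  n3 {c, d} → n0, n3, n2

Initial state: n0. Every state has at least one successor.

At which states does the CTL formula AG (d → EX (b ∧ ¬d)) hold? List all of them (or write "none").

{n1}

States satisfying d → EX (b ∧ ¬d): {n1, n2}.
States satisfying AG (d → EX (b ∧ ¬d)): {n1}.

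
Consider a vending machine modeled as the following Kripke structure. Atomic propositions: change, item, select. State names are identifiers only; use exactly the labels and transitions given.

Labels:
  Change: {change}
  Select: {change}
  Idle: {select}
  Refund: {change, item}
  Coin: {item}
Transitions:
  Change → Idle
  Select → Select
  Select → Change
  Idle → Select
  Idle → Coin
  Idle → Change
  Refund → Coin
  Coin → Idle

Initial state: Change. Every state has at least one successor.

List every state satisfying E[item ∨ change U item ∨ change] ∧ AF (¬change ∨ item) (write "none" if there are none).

{Change, Refund, Coin}

States satisfying item ∨ change: {Change, Select, Refund, Coin}.
States satisfying E[item ∨ change U item ∨ change]: {Change, Select, Refund, Coin}.
States satisfying ¬change ∨ item: {Idle, Refund, Coin}.
States satisfying AF (¬change ∨ item): {Change, Idle, Refund, Coin}.
States satisfying E[item ∨ change U item ∨ change] ∧ AF (¬change ∨ item): {Change, Refund, Coin}.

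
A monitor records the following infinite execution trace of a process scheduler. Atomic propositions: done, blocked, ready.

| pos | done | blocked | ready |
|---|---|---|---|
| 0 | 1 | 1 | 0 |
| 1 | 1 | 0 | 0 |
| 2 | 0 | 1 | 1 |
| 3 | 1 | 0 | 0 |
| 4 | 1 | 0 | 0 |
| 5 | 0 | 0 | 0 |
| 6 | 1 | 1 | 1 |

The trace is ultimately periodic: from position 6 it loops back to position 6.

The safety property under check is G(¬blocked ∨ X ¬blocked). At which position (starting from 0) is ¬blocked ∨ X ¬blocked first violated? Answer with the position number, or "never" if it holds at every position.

Check ¬blocked ∨ X ¬blocked at each position in order: 0 ✓, 1 ✓, 2 ✓, 3 ✓, 4 ✓, 5 ✓.
At position 6 the labels are {blocked, done, ready} and the next position 6 has {blocked, done, ready}, so ¬blocked ∨ X ¬blocked is false there. This is the first violation.

6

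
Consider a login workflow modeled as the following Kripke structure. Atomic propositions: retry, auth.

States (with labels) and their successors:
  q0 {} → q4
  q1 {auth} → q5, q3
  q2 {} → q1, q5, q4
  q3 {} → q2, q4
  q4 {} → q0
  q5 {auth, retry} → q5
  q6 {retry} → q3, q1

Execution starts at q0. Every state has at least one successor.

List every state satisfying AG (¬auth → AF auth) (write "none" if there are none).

States satisfying ¬auth → AF auth: {q1, q5}.
States satisfying AG (¬auth → AF auth): {q5}.

{q5}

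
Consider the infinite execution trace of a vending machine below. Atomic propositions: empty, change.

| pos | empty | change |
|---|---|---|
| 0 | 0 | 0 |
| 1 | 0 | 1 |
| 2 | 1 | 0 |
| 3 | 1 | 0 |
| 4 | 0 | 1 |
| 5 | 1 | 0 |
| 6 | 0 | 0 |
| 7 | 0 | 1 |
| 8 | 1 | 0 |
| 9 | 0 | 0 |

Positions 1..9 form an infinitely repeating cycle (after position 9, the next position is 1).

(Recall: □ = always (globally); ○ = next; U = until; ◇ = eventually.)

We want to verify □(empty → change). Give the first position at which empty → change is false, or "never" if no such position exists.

Check empty → change at each position in order: 0 ✓, 1 ✓.
At position 2 the labels are {empty}, so empty → change is false there. This is the first violation.

2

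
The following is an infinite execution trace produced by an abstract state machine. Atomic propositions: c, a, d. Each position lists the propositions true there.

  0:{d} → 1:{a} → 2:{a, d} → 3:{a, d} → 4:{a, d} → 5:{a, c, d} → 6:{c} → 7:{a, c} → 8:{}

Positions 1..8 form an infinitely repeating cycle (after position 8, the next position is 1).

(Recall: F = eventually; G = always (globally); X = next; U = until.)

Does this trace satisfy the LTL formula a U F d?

Walking from position 0: F d first holds at position 0, and a holds at every earlier position along the way, so a U F d holds.

Yes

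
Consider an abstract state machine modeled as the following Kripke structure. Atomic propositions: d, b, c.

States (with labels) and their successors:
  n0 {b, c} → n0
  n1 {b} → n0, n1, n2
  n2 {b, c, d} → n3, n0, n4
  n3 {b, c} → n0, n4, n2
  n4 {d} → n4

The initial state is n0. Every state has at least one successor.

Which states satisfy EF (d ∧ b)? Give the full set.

States satisfying d ∧ b: {n2}.
States satisfying EF (d ∧ b): {n1, n2, n3}.

{n1, n2, n3}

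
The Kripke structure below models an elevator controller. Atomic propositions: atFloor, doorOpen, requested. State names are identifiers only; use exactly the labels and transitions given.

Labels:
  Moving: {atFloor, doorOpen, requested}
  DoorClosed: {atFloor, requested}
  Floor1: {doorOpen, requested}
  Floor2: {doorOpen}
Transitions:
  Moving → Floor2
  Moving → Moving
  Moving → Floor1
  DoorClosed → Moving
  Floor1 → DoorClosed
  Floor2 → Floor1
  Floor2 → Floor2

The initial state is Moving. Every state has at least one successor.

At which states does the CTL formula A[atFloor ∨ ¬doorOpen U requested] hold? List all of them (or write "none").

{Moving, DoorClosed, Floor1}

States satisfying atFloor ∨ ¬doorOpen: {Moving, DoorClosed}.
States satisfying requested: {Moving, DoorClosed, Floor1}.
States satisfying A[atFloor ∨ ¬doorOpen U requested]: {Moving, DoorClosed, Floor1}.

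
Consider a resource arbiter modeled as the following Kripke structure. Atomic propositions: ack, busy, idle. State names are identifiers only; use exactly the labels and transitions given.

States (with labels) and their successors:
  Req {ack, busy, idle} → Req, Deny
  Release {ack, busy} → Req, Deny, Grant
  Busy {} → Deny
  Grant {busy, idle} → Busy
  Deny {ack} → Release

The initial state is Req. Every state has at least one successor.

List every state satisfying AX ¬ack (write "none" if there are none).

States satisfying ¬ack: {Busy, Grant}.
States satisfying AX ¬ack: {Grant}.

{Grant}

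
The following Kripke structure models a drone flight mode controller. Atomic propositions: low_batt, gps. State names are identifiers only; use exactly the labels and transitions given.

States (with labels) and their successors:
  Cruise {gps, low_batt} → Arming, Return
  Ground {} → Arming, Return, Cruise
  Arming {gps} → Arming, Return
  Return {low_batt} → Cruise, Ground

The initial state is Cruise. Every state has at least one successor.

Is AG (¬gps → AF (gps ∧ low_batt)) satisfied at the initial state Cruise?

States satisfying ¬gps → AF (gps ∧ low_batt): {Cruise, Arming}.
States satisfying AG (¬gps → AF (gps ∧ low_batt)): ∅.
Ground is reachable from Cruise and violates ¬gps → AF (gps ∧ low_batt), so AG fails at Cruise.
Cruise ∉ Sat(AG (¬gps → AF (gps ∧ low_batt))).

Violated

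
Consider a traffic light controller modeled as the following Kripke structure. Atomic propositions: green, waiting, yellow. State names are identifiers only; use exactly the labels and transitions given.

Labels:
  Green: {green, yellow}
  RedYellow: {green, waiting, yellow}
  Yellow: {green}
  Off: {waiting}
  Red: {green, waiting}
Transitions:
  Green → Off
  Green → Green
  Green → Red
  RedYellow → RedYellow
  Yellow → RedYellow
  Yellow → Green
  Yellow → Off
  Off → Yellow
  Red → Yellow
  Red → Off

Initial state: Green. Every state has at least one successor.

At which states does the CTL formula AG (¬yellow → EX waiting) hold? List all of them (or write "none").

States satisfying ¬yellow → EX waiting: {Green, RedYellow, Yellow, Red}.
States satisfying AG (¬yellow → EX waiting): {RedYellow}.

{RedYellow}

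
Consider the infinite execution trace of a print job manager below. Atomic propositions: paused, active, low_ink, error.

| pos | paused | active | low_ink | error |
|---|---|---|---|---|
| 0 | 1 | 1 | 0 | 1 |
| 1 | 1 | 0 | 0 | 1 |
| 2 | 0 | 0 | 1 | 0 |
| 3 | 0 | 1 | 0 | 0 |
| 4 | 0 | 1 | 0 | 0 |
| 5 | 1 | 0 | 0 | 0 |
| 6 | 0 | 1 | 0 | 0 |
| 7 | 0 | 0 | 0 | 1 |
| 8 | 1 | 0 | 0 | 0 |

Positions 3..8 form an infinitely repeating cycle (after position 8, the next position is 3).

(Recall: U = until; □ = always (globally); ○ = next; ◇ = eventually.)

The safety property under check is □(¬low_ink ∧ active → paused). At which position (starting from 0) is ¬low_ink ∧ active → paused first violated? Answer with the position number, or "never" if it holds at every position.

3

Check ¬low_ink ∧ active → paused at each position in order: 0 ✓, 1 ✓, 2 ✓.
At position 3 the labels are {active}, so ¬low_ink ∧ active → paused is false there. This is the first violation.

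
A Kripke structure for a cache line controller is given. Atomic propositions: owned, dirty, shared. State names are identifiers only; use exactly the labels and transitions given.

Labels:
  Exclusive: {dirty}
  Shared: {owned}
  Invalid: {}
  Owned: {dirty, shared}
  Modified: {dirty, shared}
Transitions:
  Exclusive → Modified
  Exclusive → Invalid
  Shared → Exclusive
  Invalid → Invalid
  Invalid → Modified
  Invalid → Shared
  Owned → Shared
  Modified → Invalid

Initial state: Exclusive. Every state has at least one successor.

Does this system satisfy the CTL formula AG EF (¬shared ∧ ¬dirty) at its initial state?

States satisfying EF (¬shared ∧ ¬dirty): {Exclusive, Shared, Invalid, Owned, Modified}.
States satisfying AG EF (¬shared ∧ ¬dirty): {Exclusive, Shared, Invalid, Owned, Modified}.
Every state reachable from Exclusive satisfies EF (¬shared ∧ ¬dirty).
Exclusive ∈ Sat(AG EF (¬shared ∧ ¬dirty)).

Yes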